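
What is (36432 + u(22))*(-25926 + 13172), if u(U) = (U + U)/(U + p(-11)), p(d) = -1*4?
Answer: -4182164140/9 ≈ -4.6469e+8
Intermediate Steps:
p(d) = -4
u(U) = 2*U/(-4 + U) (u(U) = (U + U)/(U - 4) = (2*U)/(-4 + U) = 2*U/(-4 + U))
(36432 + u(22))*(-25926 + 13172) = (36432 + 2*22/(-4 + 22))*(-25926 + 13172) = (36432 + 2*22/18)*(-12754) = (36432 + 2*22*(1/18))*(-12754) = (36432 + 22/9)*(-12754) = (327910/9)*(-12754) = -4182164140/9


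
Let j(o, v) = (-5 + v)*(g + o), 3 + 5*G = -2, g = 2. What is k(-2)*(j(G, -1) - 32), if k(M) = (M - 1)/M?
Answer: -57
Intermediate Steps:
G = -1 (G = -⅗ + (⅕)*(-2) = -⅗ - ⅖ = -1)
k(M) = (-1 + M)/M
j(o, v) = (-5 + v)*(2 + o)
k(-2)*(j(G, -1) - 32) = ((-1 - 2)/(-2))*((-10 - 5*(-1) + 2*(-1) - 1*(-1)) - 32) = (-½*(-3))*((-10 + 5 - 2 + 1) - 32) = 3*(-6 - 32)/2 = (3/2)*(-38) = -57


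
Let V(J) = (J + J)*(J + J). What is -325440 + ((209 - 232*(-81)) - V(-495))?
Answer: -1286539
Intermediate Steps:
V(J) = 4*J² (V(J) = (2*J)*(2*J) = 4*J²)
-325440 + ((209 - 232*(-81)) - V(-495)) = -325440 + ((209 - 232*(-81)) - 4*(-495)²) = -325440 + ((209 + 18792) - 4*245025) = -325440 + (19001 - 1*980100) = -325440 + (19001 - 980100) = -325440 - 961099 = -1286539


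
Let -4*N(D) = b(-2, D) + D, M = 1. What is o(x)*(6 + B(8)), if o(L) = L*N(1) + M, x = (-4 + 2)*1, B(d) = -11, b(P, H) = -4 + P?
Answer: 15/2 ≈ 7.5000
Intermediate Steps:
x = -2 (x = -2*1 = -2)
N(D) = 3/2 - D/4 (N(D) = -((-4 - 2) + D)/4 = -(-6 + D)/4 = 3/2 - D/4)
o(L) = 1 + 5*L/4 (o(L) = L*(3/2 - ¼*1) + 1 = L*(3/2 - ¼) + 1 = L*(5/4) + 1 = 5*L/4 + 1 = 1 + 5*L/4)
o(x)*(6 + B(8)) = (1 + (5/4)*(-2))*(6 - 11) = (1 - 5/2)*(-5) = -3/2*(-5) = 15/2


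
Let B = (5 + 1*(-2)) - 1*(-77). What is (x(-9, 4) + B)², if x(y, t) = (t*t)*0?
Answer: 6400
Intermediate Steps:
B = 80 (B = (5 - 2) + 77 = 3 + 77 = 80)
x(y, t) = 0 (x(y, t) = t²*0 = 0)
(x(-9, 4) + B)² = (0 + 80)² = 80² = 6400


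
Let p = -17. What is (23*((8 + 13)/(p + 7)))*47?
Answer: -22701/10 ≈ -2270.1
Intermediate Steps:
(23*((8 + 13)/(p + 7)))*47 = (23*((8 + 13)/(-17 + 7)))*47 = (23*(21/(-10)))*47 = (23*(21*(-1/10)))*47 = (23*(-21/10))*47 = -483/10*47 = -22701/10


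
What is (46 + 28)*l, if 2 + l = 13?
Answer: 814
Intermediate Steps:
l = 11 (l = -2 + 13 = 11)
(46 + 28)*l = (46 + 28)*11 = 74*11 = 814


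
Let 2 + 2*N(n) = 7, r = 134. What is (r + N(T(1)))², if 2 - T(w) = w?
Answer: 74529/4 ≈ 18632.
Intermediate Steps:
T(w) = 2 - w
N(n) = 5/2 (N(n) = -1 + (½)*7 = -1 + 7/2 = 5/2)
(r + N(T(1)))² = (134 + 5/2)² = (273/2)² = 74529/4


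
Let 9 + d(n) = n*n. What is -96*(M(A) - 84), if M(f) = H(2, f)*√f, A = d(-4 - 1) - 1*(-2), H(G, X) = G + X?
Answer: 8064 - 5760*√2 ≈ -81.870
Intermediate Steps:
d(n) = -9 + n² (d(n) = -9 + n*n = -9 + n²)
A = 18 (A = (-9 + (-4 - 1)²) - 1*(-2) = (-9 + (-5)²) + 2 = (-9 + 25) + 2 = 16 + 2 = 18)
M(f) = √f*(2 + f) (M(f) = (2 + f)*√f = √f*(2 + f))
-96*(M(A) - 84) = -96*(√18*(2 + 18) - 84) = -96*((3*√2)*20 - 84) = -96*(60*√2 - 84) = -96*(-84 + 60*√2) = 8064 - 5760*√2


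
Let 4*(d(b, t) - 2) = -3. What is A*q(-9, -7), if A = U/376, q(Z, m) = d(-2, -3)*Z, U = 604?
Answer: -6795/376 ≈ -18.072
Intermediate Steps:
d(b, t) = 5/4 (d(b, t) = 2 + (¼)*(-3) = 2 - ¾ = 5/4)
q(Z, m) = 5*Z/4
A = 151/94 (A = 604/376 = 604*(1/376) = 151/94 ≈ 1.6064)
A*q(-9, -7) = 151*((5/4)*(-9))/94 = (151/94)*(-45/4) = -6795/376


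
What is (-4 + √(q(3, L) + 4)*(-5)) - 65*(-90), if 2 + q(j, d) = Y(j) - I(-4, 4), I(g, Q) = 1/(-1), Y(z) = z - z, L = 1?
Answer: 5846 - 5*√3 ≈ 5837.3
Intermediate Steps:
Y(z) = 0
I(g, Q) = -1
q(j, d) = -1 (q(j, d) = -2 + (0 - 1*(-1)) = -2 + (0 + 1) = -2 + 1 = -1)
(-4 + √(q(3, L) + 4)*(-5)) - 65*(-90) = (-4 + √(-1 + 4)*(-5)) - 65*(-90) = (-4 + √3*(-5)) + 5850 = (-4 - 5*√3) + 5850 = 5846 - 5*√3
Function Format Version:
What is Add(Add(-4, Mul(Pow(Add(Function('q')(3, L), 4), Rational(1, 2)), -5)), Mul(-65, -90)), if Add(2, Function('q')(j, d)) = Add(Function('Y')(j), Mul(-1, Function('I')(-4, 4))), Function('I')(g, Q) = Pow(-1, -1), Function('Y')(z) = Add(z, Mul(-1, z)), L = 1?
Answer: Add(5846, Mul(-5, Pow(3, Rational(1, 2)))) ≈ 5837.3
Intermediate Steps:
Function('Y')(z) = 0
Function('I')(g, Q) = -1
Function('q')(j, d) = -1 (Function('q')(j, d) = Add(-2, Add(0, Mul(-1, -1))) = Add(-2, Add(0, 1)) = Add(-2, 1) = -1)
Add(Add(-4, Mul(Pow(Add(Function('q')(3, L), 4), Rational(1, 2)), -5)), Mul(-65, -90)) = Add(Add(-4, Mul(Pow(Add(-1, 4), Rational(1, 2)), -5)), Mul(-65, -90)) = Add(Add(-4, Mul(Pow(3, Rational(1, 2)), -5)), 5850) = Add(Add(-4, Mul(-5, Pow(3, Rational(1, 2)))), 5850) = Add(5846, Mul(-5, Pow(3, Rational(1, 2))))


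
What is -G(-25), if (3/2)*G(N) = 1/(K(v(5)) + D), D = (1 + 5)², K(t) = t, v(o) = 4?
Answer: -1/60 ≈ -0.016667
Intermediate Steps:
D = 36 (D = 6² = 36)
G(N) = 1/60 (G(N) = 2/(3*(4 + 36)) = (⅔)/40 = (⅔)*(1/40) = 1/60)
-G(-25) = -1*1/60 = -1/60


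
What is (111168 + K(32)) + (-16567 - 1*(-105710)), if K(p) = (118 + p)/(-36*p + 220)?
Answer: 93344851/466 ≈ 2.0031e+5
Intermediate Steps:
K(p) = (118 + p)/(220 - 36*p)
(111168 + K(32)) + (-16567 - 1*(-105710)) = (111168 + (-118 - 1*32)/(4*(-55 + 9*32))) + (-16567 - 1*(-105710)) = (111168 + (-118 - 32)/(4*(-55 + 288))) + (-16567 + 105710) = (111168 + (¼)*(-150)/233) + 89143 = (111168 + (¼)*(1/233)*(-150)) + 89143 = (111168 - 75/466) + 89143 = 51804213/466 + 89143 = 93344851/466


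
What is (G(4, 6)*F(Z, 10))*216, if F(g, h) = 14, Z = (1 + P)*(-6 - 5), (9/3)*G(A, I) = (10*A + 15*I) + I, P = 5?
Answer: 137088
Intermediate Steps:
G(A, I) = 10*A/3 + 16*I/3 (G(A, I) = ((10*A + 15*I) + I)/3 = (10*A + 16*I)/3 = 10*A/3 + 16*I/3)
Z = -66 (Z = (1 + 5)*(-6 - 5) = 6*(-11) = -66)
(G(4, 6)*F(Z, 10))*216 = (((10/3)*4 + (16/3)*6)*14)*216 = ((40/3 + 32)*14)*216 = ((136/3)*14)*216 = (1904/3)*216 = 137088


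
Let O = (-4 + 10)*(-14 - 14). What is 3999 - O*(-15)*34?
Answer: -81681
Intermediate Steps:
O = -168 (O = 6*(-28) = -168)
3999 - O*(-15)*34 = 3999 - (-168*(-15))*34 = 3999 - 2520*34 = 3999 - 1*85680 = 3999 - 85680 = -81681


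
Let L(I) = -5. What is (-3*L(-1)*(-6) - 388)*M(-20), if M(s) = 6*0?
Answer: 0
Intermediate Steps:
M(s) = 0
(-3*L(-1)*(-6) - 388)*M(-20) = (-3*(-5)*(-6) - 388)*0 = (15*(-6) - 388)*0 = (-90 - 388)*0 = -478*0 = 0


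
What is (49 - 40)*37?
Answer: 333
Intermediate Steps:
(49 - 40)*37 = 9*37 = 333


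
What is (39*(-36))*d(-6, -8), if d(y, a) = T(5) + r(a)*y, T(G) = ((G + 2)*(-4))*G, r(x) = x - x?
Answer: 196560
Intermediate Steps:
r(x) = 0
T(G) = G*(-8 - 4*G) (T(G) = ((2 + G)*(-4))*G = (-8 - 4*G)*G = G*(-8 - 4*G))
d(y, a) = -140 (d(y, a) = -4*5*(2 + 5) + 0*y = -4*5*7 + 0 = -140 + 0 = -140)
(39*(-36))*d(-6, -8) = (39*(-36))*(-140) = -1404*(-140) = 196560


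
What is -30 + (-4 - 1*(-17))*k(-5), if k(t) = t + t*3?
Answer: -290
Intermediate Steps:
k(t) = 4*t (k(t) = t + 3*t = 4*t)
-30 + (-4 - 1*(-17))*k(-5) = -30 + (-4 - 1*(-17))*(4*(-5)) = -30 + (-4 + 17)*(-20) = -30 + 13*(-20) = -30 - 260 = -290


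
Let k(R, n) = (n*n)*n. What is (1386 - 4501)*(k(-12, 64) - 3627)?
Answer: -805280455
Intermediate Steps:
k(R, n) = n³ (k(R, n) = n²*n = n³)
(1386 - 4501)*(k(-12, 64) - 3627) = (1386 - 4501)*(64³ - 3627) = -3115*(262144 - 3627) = -3115*258517 = -805280455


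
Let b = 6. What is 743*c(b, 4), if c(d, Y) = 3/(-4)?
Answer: -2229/4 ≈ -557.25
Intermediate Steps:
c(d, Y) = -¾ (c(d, Y) = 3*(-¼) = -¾)
743*c(b, 4) = 743*(-¾) = -2229/4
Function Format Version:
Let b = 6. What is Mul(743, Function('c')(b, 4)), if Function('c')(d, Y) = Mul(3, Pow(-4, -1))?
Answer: Rational(-2229, 4) ≈ -557.25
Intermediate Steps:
Function('c')(d, Y) = Rational(-3, 4) (Function('c')(d, Y) = Mul(3, Rational(-1, 4)) = Rational(-3, 4))
Mul(743, Function('c')(b, 4)) = Mul(743, Rational(-3, 4)) = Rational(-2229, 4)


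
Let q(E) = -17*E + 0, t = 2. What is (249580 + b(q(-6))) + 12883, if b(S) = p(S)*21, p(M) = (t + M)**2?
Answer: 489599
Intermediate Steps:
p(M) = (2 + M)**2
q(E) = -17*E
b(S) = 21*(2 + S)**2 (b(S) = (2 + S)**2*21 = 21*(2 + S)**2)
(249580 + b(q(-6))) + 12883 = (249580 + 21*(2 - 17*(-6))**2) + 12883 = (249580 + 21*(2 + 102)**2) + 12883 = (249580 + 21*104**2) + 12883 = (249580 + 21*10816) + 12883 = (249580 + 227136) + 12883 = 476716 + 12883 = 489599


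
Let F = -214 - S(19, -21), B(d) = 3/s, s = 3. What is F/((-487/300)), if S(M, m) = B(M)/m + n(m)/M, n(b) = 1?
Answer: 8538800/64771 ≈ 131.83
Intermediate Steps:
B(d) = 1 (B(d) = 3/3 = 3*(⅓) = 1)
S(M, m) = 1/M + 1/m (S(M, m) = 1/m + 1/M = 1/M + 1/m)
F = -85388/399 (F = -214 - (19 - 21)/(19*(-21)) = -214 - (-1)*(-2)/(19*21) = -214 - 1*2/399 = -214 - 2/399 = -85388/399 ≈ -214.00)
F/((-487/300)) = -85388/(399*((-487/300))) = -85388/(399*((-487*1/300))) = -85388/(399*(-487/300)) = -85388/399*(-300/487) = 8538800/64771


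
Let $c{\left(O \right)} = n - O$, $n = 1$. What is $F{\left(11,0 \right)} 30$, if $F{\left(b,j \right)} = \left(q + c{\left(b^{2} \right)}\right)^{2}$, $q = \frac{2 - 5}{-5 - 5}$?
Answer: $\frac{4298427}{10} \approx 4.2984 \cdot 10^{5}$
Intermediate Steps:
$c{\left(O \right)} = 1 - O$
$q = \frac{3}{10}$ ($q = - \frac{3}{-10} = \left(-3\right) \left(- \frac{1}{10}\right) = \frac{3}{10} \approx 0.3$)
$F{\left(b,j \right)} = \left(\frac{13}{10} - b^{2}\right)^{2}$ ($F{\left(b,j \right)} = \left(\frac{3}{10} - \left(-1 + b^{2}\right)\right)^{2} = \left(\frac{13}{10} - b^{2}\right)^{2}$)
$F{\left(11,0 \right)} 30 = \frac{\left(-13 + 10 \cdot 11^{2}\right)^{2}}{100} \cdot 30 = \frac{\left(-13 + 10 \cdot 121\right)^{2}}{100} \cdot 30 = \frac{\left(-13 + 1210\right)^{2}}{100} \cdot 30 = \frac{1197^{2}}{100} \cdot 30 = \frac{1}{100} \cdot 1432809 \cdot 30 = \frac{1432809}{100} \cdot 30 = \frac{4298427}{10}$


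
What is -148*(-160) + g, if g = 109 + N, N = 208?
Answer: 23997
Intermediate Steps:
g = 317 (g = 109 + 208 = 317)
-148*(-160) + g = -148*(-160) + 317 = 23680 + 317 = 23997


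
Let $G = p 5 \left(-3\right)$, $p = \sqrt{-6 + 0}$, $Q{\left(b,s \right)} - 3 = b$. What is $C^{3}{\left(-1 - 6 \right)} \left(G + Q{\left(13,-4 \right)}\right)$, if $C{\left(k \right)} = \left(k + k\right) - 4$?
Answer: $-93312 + 87480 i \sqrt{6} \approx -93312.0 + 2.1428 \cdot 10^{5} i$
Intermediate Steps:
$Q{\left(b,s \right)} = 3 + b$
$p = i \sqrt{6}$ ($p = \sqrt{-6} = i \sqrt{6} \approx 2.4495 i$)
$C{\left(k \right)} = -4 + 2 k$ ($C{\left(k \right)} = 2 k - 4 = -4 + 2 k$)
$G = - 15 i \sqrt{6}$ ($G = i \sqrt{6} \cdot 5 \left(-3\right) = i \sqrt{6} \left(-15\right) = - 15 i \sqrt{6} \approx - 36.742 i$)
$C^{3}{\left(-1 - 6 \right)} \left(G + Q{\left(13,-4 \right)}\right) = \left(-4 + 2 \left(-1 - 6\right)\right)^{3} \left(- 15 i \sqrt{6} + \left(3 + 13\right)\right) = \left(-4 + 2 \left(-1 - 6\right)\right)^{3} \left(- 15 i \sqrt{6} + 16\right) = \left(-4 + 2 \left(-7\right)\right)^{3} \left(16 - 15 i \sqrt{6}\right) = \left(-4 - 14\right)^{3} \left(16 - 15 i \sqrt{6}\right) = \left(-18\right)^{3} \left(16 - 15 i \sqrt{6}\right) = - 5832 \left(16 - 15 i \sqrt{6}\right) = -93312 + 87480 i \sqrt{6}$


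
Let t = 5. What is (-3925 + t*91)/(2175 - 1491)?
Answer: -1735/342 ≈ -5.0731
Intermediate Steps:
(-3925 + t*91)/(2175 - 1491) = (-3925 + 5*91)/(2175 - 1491) = (-3925 + 455)/684 = -3470*1/684 = -1735/342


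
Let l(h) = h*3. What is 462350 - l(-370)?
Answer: 463460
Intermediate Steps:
l(h) = 3*h
462350 - l(-370) = 462350 - 3*(-370) = 462350 - 1*(-1110) = 462350 + 1110 = 463460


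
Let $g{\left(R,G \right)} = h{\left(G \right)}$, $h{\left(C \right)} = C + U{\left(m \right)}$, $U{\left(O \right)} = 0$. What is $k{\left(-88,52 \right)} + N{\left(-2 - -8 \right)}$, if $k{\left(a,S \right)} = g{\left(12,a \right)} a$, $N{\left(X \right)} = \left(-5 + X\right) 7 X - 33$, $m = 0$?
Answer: $7753$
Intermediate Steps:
$h{\left(C \right)} = C$ ($h{\left(C \right)} = C + 0 = C$)
$g{\left(R,G \right)} = G$
$N{\left(X \right)} = -33 + X \left(-35 + 7 X\right)$ ($N{\left(X \right)} = \left(-35 + 7 X\right) X - 33 = X \left(-35 + 7 X\right) - 33 = -33 + X \left(-35 + 7 X\right)$)
$k{\left(a,S \right)} = a^{2}$ ($k{\left(a,S \right)} = a a = a^{2}$)
$k{\left(-88,52 \right)} + N{\left(-2 - -8 \right)} = \left(-88\right)^{2} - \left(33 - 7 \left(-2 - -8\right)^{2} + 35 \left(-2 - -8\right)\right) = 7744 - \left(33 - 7 \left(-2 + 8\right)^{2} + 35 \left(-2 + 8\right)\right) = 7744 - \left(243 - 252\right) = 7744 - -9 = 7744 + 9 = 7753$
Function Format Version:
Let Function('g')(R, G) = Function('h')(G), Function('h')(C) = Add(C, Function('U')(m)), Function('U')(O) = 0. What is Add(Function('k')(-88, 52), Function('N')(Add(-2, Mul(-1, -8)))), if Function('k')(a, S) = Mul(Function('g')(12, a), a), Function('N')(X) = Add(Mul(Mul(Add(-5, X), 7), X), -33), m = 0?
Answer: 7753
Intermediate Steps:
Function('h')(C) = C (Function('h')(C) = Add(C, 0) = C)
Function('g')(R, G) = G
Function('N')(X) = Add(-33, Mul(X, Add(-35, Mul(7, X)))) (Function('N')(X) = Add(Mul(Add(-35, Mul(7, X)), X), -33) = Add(Mul(X, Add(-35, Mul(7, X))), -33) = Add(-33, Mul(X, Add(-35, Mul(7, X)))))
Function('k')(a, S) = Pow(a, 2) (Function('k')(a, S) = Mul(a, a) = Pow(a, 2))
Add(Function('k')(-88, 52), Function('N')(Add(-2, Mul(-1, -8)))) = Add(Pow(-88, 2), Add(-33, Mul(-35, Add(-2, Mul(-1, -8))), Mul(7, Pow(Add(-2, Mul(-1, -8)), 2)))) = Add(7744, Add(-33, Mul(-35, Add(-2, 8)), Mul(7, Pow(Add(-2, 8), 2)))) = Add(7744, Add(-33, Mul(-35, 6), Mul(7, Pow(6, 2)))) = Add(7744, Add(-33, -210, Mul(7, 36))) = Add(7744, Add(-33, -210, 252)) = Add(7744, 9) = 7753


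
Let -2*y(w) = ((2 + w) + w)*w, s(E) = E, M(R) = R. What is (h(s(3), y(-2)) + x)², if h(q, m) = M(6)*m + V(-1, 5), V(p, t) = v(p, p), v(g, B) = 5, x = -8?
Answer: 225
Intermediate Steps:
V(p, t) = 5
y(w) = -w*(2 + 2*w)/2 (y(w) = -((2 + w) + w)*w/2 = -(2 + 2*w)*w/2 = -w*(2 + 2*w)/2)
h(q, m) = 5 + 6*m (h(q, m) = 6*m + 5 = 5 + 6*m)
(h(s(3), y(-2)) + x)² = ((5 + 6*(-1*(-2)*(1 - 2))) - 8)² = ((5 + 6*(-1*(-2)*(-1))) - 8)² = ((5 + 6*(-2)) - 8)² = ((5 - 12) - 8)² = (-7 - 8)² = (-15)² = 225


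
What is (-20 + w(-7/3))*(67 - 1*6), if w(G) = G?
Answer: -4087/3 ≈ -1362.3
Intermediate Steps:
(-20 + w(-7/3))*(67 - 1*6) = (-20 - 7/3)*(67 - 1*6) = (-20 - 7*⅓)*(67 - 6) = (-20 - 7/3)*61 = -67/3*61 = -4087/3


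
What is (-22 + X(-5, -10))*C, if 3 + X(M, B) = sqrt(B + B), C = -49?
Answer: 1225 - 98*I*sqrt(5) ≈ 1225.0 - 219.13*I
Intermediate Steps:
X(M, B) = -3 + sqrt(2)*sqrt(B) (X(M, B) = -3 + sqrt(B + B) = -3 + sqrt(2*B) = -3 + sqrt(2)*sqrt(B))
(-22 + X(-5, -10))*C = (-22 + (-3 + sqrt(2)*sqrt(-10)))*(-49) = (-22 + (-3 + sqrt(2)*(I*sqrt(10))))*(-49) = (-22 + (-3 + 2*I*sqrt(5)))*(-49) = (-25 + 2*I*sqrt(5))*(-49) = 1225 - 98*I*sqrt(5)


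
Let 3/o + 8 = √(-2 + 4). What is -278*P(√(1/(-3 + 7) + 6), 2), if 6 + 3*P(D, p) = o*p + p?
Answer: 41144/93 + 278*√2/31 ≈ 455.09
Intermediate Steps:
o = 3/(-8 + √2) (o = 3/(-8 + √(-2 + 4)) = 3/(-8 + √2) ≈ -0.45553)
P(D, p) = -2 + p/3 + p*(-12/31 - 3*√2/62)/3 (P(D, p) = -2 + ((-12/31 - 3*√2/62)*p + p)/3 = -2 + (p*(-12/31 - 3*√2/62) + p)/3 = -2 + (p + p*(-12/31 - 3*√2/62))/3 = -2 + (p/3 + p*(-12/31 - 3*√2/62)/3) = -2 + p/3 + p*(-12/31 - 3*√2/62)/3)
-278*P(√(1/(-3 + 7) + 6), 2) = -278*(-2 + (19/93)*2 - 1/62*2*√2) = -278*(-2 + 38/93 - √2/31) = -278*(-148/93 - √2/31) = 41144/93 + 278*√2/31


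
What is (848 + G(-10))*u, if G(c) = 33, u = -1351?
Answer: -1190231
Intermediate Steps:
(848 + G(-10))*u = (848 + 33)*(-1351) = 881*(-1351) = -1190231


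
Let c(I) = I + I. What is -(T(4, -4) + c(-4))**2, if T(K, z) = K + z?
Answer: -64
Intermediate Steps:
c(I) = 2*I
-(T(4, -4) + c(-4))**2 = -((4 - 4) + 2*(-4))**2 = -(0 - 8)**2 = -1*(-8)**2 = -1*64 = -64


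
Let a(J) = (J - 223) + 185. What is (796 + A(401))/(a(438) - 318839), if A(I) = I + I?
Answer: -1598/318439 ≈ -0.0050182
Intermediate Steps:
A(I) = 2*I
a(J) = -38 + J (a(J) = (-223 + J) + 185 = -38 + J)
(796 + A(401))/(a(438) - 318839) = (796 + 2*401)/((-38 + 438) - 318839) = (796 + 802)/(400 - 318839) = 1598/(-318439) = 1598*(-1/318439) = -1598/318439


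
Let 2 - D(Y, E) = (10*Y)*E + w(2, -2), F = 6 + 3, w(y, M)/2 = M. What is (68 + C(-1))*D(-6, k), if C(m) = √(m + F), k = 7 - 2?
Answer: 20808 + 612*√2 ≈ 21674.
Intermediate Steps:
w(y, M) = 2*M
F = 9
k = 5
D(Y, E) = 6 - 10*E*Y (D(Y, E) = 2 - ((10*Y)*E + 2*(-2)) = 2 - (10*E*Y - 4) = 2 - (-4 + 10*E*Y) = 2 + (4 - 10*E*Y) = 6 - 10*E*Y)
C(m) = √(9 + m) (C(m) = √(m + 9) = √(9 + m))
(68 + C(-1))*D(-6, k) = (68 + √(9 - 1))*(6 - 10*5*(-6)) = (68 + √8)*(6 + 300) = (68 + 2*√2)*306 = 20808 + 612*√2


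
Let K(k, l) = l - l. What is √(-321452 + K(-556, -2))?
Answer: 2*I*√80363 ≈ 566.97*I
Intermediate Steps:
K(k, l) = 0
√(-321452 + K(-556, -2)) = √(-321452 + 0) = √(-321452) = 2*I*√80363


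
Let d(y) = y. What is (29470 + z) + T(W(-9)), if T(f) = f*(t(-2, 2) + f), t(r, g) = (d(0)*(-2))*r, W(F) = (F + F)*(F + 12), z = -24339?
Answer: 8047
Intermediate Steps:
W(F) = 2*F*(12 + F) (W(F) = (2*F)*(12 + F) = 2*F*(12 + F))
t(r, g) = 0 (t(r, g) = (0*(-2))*r = 0*r = 0)
T(f) = f² (T(f) = f*(0 + f) = f*f = f²)
(29470 + z) + T(W(-9)) = (29470 - 24339) + (2*(-9)*(12 - 9))² = 5131 + (2*(-9)*3)² = 5131 + (-54)² = 5131 + 2916 = 8047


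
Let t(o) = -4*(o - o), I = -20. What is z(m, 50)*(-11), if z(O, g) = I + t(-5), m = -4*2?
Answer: 220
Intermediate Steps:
t(o) = 0 (t(o) = -4*0 = 0)
m = -8
z(O, g) = -20 (z(O, g) = -20 + 0 = -20)
z(m, 50)*(-11) = -20*(-11) = 220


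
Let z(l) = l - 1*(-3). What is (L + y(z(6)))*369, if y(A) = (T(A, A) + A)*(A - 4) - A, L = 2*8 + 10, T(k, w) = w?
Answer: 39483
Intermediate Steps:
z(l) = 3 + l (z(l) = l + 3 = 3 + l)
L = 26 (L = 16 + 10 = 26)
y(A) = -A + 2*A*(-4 + A) (y(A) = (A + A)*(A - 4) - A = (2*A)*(-4 + A) - A = 2*A*(-4 + A) - A = -A + 2*A*(-4 + A))
(L + y(z(6)))*369 = (26 + (3 + 6)*(-9 + 2*(3 + 6)))*369 = (26 + 9*(-9 + 2*9))*369 = (26 + 9*(-9 + 18))*369 = (26 + 9*9)*369 = (26 + 81)*369 = 107*369 = 39483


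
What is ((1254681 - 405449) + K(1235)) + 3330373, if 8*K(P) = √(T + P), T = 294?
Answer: 4179605 + √1529/8 ≈ 4.1796e+6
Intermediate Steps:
K(P) = √(294 + P)/8
((1254681 - 405449) + K(1235)) + 3330373 = ((1254681 - 405449) + √(294 + 1235)/8) + 3330373 = (849232 + √1529/8) + 3330373 = 4179605 + √1529/8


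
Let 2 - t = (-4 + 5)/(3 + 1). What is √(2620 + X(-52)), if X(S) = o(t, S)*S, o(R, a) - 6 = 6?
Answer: 2*√499 ≈ 44.677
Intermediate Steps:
t = 7/4 (t = 2 - (-4 + 5)/(3 + 1) = 2 - 1/4 = 2 - 1*¼ = 2 - ¼ = 7/4 ≈ 1.7500)
o(R, a) = 12 (o(R, a) = 6 + 6 = 12)
X(S) = 12*S
√(2620 + X(-52)) = √(2620 + 12*(-52)) = √(2620 - 624) = √1996 = 2*√499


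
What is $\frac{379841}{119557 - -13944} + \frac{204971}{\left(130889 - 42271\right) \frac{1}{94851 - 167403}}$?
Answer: $- \frac{992633592619127}{5915295809} \approx -1.6781 \cdot 10^{5}$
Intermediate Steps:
$\frac{379841}{119557 - -13944} + \frac{204971}{\left(130889 - 42271\right) \frac{1}{94851 - 167403}} = \frac{379841}{119557 + 13944} + \frac{204971}{88618 \frac{1}{-72552}} = \frac{379841}{133501} + \frac{204971}{88618 \left(- \frac{1}{72552}\right)} = 379841 \cdot \frac{1}{133501} + \frac{204971}{- \frac{44309}{36276}} = \frac{379841}{133501} + 204971 \left(- \frac{36276}{44309}\right) = \frac{379841}{133501} - \frac{7435527996}{44309} = - \frac{992633592619127}{5915295809}$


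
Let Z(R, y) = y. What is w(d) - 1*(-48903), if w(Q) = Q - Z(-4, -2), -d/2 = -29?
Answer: 48963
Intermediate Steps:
d = 58 (d = -2*(-29) = 58)
w(Q) = 2 + Q (w(Q) = Q - 1*(-2) = Q + 2 = 2 + Q)
w(d) - 1*(-48903) = (2 + 58) - 1*(-48903) = 60 + 48903 = 48963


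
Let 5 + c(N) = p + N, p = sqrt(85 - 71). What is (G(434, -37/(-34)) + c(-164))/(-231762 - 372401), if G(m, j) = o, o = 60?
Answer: 109/604163 - sqrt(14)/604163 ≈ 0.00017422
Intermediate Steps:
p = sqrt(14) ≈ 3.7417
c(N) = -5 + N + sqrt(14) (c(N) = -5 + (sqrt(14) + N) = -5 + (N + sqrt(14)) = -5 + N + sqrt(14))
G(m, j) = 60
(G(434, -37/(-34)) + c(-164))/(-231762 - 372401) = (60 + (-5 - 164 + sqrt(14)))/(-231762 - 372401) = (60 + (-169 + sqrt(14)))/(-604163) = (-109 + sqrt(14))*(-1/604163) = 109/604163 - sqrt(14)/604163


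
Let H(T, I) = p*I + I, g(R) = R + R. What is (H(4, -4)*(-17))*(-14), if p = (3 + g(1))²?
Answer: -24752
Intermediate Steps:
g(R) = 2*R
p = 25 (p = (3 + 2*1)² = (3 + 2)² = 5² = 25)
H(T, I) = 26*I (H(T, I) = 25*I + I = 26*I)
(H(4, -4)*(-17))*(-14) = ((26*(-4))*(-17))*(-14) = -104*(-17)*(-14) = 1768*(-14) = -24752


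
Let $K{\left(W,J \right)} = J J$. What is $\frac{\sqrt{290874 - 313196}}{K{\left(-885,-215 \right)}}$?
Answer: $\frac{i \sqrt{22322}}{46225} \approx 0.0032321 i$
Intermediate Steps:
$K{\left(W,J \right)} = J^{2}$
$\frac{\sqrt{290874 - 313196}}{K{\left(-885,-215 \right)}} = \frac{\sqrt{290874 - 313196}}{\left(-215\right)^{2}} = \frac{\sqrt{-22322}}{46225} = i \sqrt{22322} \cdot \frac{1}{46225} = \frac{i \sqrt{22322}}{46225}$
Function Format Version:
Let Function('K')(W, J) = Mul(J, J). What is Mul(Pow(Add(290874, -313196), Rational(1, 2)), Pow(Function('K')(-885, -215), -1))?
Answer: Mul(Rational(1, 46225), I, Pow(22322, Rational(1, 2))) ≈ Mul(0.0032321, I)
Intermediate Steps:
Function('K')(W, J) = Pow(J, 2)
Mul(Pow(Add(290874, -313196), Rational(1, 2)), Pow(Function('K')(-885, -215), -1)) = Mul(Pow(Add(290874, -313196), Rational(1, 2)), Pow(Pow(-215, 2), -1)) = Mul(Pow(-22322, Rational(1, 2)), Pow(46225, -1)) = Mul(Mul(I, Pow(22322, Rational(1, 2))), Rational(1, 46225)) = Mul(Rational(1, 46225), I, Pow(22322, Rational(1, 2)))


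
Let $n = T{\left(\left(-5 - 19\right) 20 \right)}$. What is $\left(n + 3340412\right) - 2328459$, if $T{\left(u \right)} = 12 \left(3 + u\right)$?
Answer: $1006229$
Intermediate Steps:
$T{\left(u \right)} = 36 + 12 u$
$n = -5724$ ($n = 36 + 12 \left(-5 - 19\right) 20 = 36 + 12 \left(\left(-24\right) 20\right) = 36 + 12 \left(-480\right) = 36 - 5760 = -5724$)
$\left(n + 3340412\right) - 2328459 = \left(-5724 + 3340412\right) - 2328459 = 3334688 - 2328459 = 1006229$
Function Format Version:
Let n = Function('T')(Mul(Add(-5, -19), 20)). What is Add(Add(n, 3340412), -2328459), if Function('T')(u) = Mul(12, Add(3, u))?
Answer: 1006229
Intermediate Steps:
Function('T')(u) = Add(36, Mul(12, u))
n = -5724 (n = Add(36, Mul(12, Mul(Add(-5, -19), 20))) = Add(36, Mul(12, Mul(-24, 20))) = Add(36, Mul(12, -480)) = Add(36, -5760) = -5724)
Add(Add(n, 3340412), -2328459) = Add(Add(-5724, 3340412), -2328459) = Add(3334688, -2328459) = 1006229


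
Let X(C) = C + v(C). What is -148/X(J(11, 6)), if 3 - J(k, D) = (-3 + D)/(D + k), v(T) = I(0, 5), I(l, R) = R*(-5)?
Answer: 2516/377 ≈ 6.6737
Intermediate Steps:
I(l, R) = -5*R
v(T) = -25 (v(T) = -5*5 = -25)
J(k, D) = 3 - (-3 + D)/(D + k)
X(C) = -25 + C (X(C) = C - 25 = -25 + C)
-148/X(J(11, 6)) = -148/(-25 + (3 + 2*6 + 3*11)/(6 + 11)) = -148/(-25 + (3 + 12 + 33)/17) = -148/(-25 + (1/17)*48) = -148/(-25 + 48/17) = -148/(-377/17) = -148*(-17/377) = 2516/377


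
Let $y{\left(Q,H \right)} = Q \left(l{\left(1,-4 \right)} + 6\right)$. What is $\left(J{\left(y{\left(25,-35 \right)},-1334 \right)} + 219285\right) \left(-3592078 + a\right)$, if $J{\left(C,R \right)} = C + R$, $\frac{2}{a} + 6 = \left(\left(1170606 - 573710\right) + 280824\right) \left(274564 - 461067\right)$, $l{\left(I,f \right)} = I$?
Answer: $- \frac{64130557411683286983850}{81848706583} \approx -7.8353 \cdot 10^{11}$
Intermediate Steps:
$a = - \frac{1}{81848706583}$ ($a = \frac{2}{-6 + \left(\left(1170606 - 573710\right) + 280824\right) \left(274564 - 461067\right)} = \frac{2}{-6 + \left(596896 + 280824\right) \left(-186503\right)} = \frac{2}{-6 + 877720 \left(-186503\right)} = \frac{2}{-6 - 163697413160} = \frac{2}{-163697413166} = 2 \left(- \frac{1}{163697413166}\right) = - \frac{1}{81848706583} \approx -1.2218 \cdot 10^{-11}$)
$y{\left(Q,H \right)} = 7 Q$ ($y{\left(Q,H \right)} = Q \left(1 + 6\right) = Q 7 = 7 Q$)
$\left(J{\left(y{\left(25,-35 \right)},-1334 \right)} + 219285\right) \left(-3592078 + a\right) = \left(\left(7 \cdot 25 - 1334\right) + 219285\right) \left(-3592078 - \frac{1}{81848706583}\right) = \left(\left(175 - 1334\right) + 219285\right) \left(- \frac{294006938245249475}{81848706583}\right) = \left(-1159 + 219285\right) \left(- \frac{294006938245249475}{81848706583}\right) = 218126 \left(- \frac{294006938245249475}{81848706583}\right) = - \frac{64130557411683286983850}{81848706583}$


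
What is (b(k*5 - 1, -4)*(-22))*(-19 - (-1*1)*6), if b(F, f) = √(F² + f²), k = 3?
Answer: 572*√53 ≈ 4164.2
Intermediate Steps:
(b(k*5 - 1, -4)*(-22))*(-19 - (-1*1)*6) = (√((3*5 - 1)² + (-4)²)*(-22))*(-19 - (-1*1)*6) = (√((15 - 1)² + 16)*(-22))*(-19 - (-1)*6) = (√(14² + 16)*(-22))*(-19 - 1*(-6)) = (√(196 + 16)*(-22))*(-19 + 6) = (√212*(-22))*(-13) = ((2*√53)*(-22))*(-13) = -44*√53*(-13) = 572*√53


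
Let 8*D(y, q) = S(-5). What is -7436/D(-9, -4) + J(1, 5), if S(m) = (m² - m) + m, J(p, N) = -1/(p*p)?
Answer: -59513/25 ≈ -2380.5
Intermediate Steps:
J(p, N) = -1/p² (J(p, N) = -1/(p²) = -1/p²)
S(m) = m²
D(y, q) = 25/8 (D(y, q) = (⅛)*(-5)² = (⅛)*25 = 25/8)
-7436/D(-9, -4) + J(1, 5) = -7436/25/8 - 1/1² = -7436*8/25 - 1*1 = -143*416/25 - 1 = -59488/25 - 1 = -59513/25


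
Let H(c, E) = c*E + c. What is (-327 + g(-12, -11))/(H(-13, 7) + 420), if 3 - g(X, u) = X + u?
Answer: -301/316 ≈ -0.95253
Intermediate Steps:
g(X, u) = 3 - X - u (g(X, u) = 3 - (X + u) = 3 + (-X - u) = 3 - X - u)
H(c, E) = c + E*c (H(c, E) = E*c + c = c + E*c)
(-327 + g(-12, -11))/(H(-13, 7) + 420) = (-327 + (3 - 1*(-12) - 1*(-11)))/(-13*(1 + 7) + 420) = (-327 + (3 + 12 + 11))/(-13*8 + 420) = (-327 + 26)/(-104 + 420) = -301/316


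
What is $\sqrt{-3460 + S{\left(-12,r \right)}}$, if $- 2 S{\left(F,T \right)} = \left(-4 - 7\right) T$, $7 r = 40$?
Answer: $\frac{40 i \sqrt{105}}{7} \approx 58.554 i$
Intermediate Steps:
$r = \frac{40}{7}$ ($r = \frac{1}{7} \cdot 40 = \frac{40}{7} \approx 5.7143$)
$S{\left(F,T \right)} = \frac{11 T}{2}$ ($S{\left(F,T \right)} = - \frac{\left(-4 - 7\right) T}{2} = - \frac{\left(-11\right) T}{2} = \frac{11 T}{2}$)
$\sqrt{-3460 + S{\left(-12,r \right)}} = \sqrt{-3460 + \frac{11}{2} \cdot \frac{40}{7}} = \sqrt{-3460 + \frac{220}{7}} = \sqrt{- \frac{24000}{7}} = \frac{40 i \sqrt{105}}{7}$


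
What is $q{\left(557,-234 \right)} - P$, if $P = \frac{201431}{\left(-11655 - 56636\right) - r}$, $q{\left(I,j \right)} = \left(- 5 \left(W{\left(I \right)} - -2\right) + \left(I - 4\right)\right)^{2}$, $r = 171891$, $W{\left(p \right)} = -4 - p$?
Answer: $\frac{2692225218359}{240182} \approx 1.1209 \cdot 10^{7}$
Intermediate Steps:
$q{\left(I,j \right)} = \left(6 + 6 I\right)^{2}$ ($q{\left(I,j \right)} = \left(- 5 \left(\left(-4 - I\right) - -2\right) + \left(I - 4\right)\right)^{2} = \left(- 5 \left(\left(-4 - I\right) + 2\right) + \left(-4 + I\right)\right)^{2} = \left(- 5 \left(-2 - I\right) + \left(-4 + I\right)\right)^{2} = \left(\left(10 + 5 I\right) + \left(-4 + I\right)\right)^{2} = \left(6 + 6 I\right)^{2}$)
$P = - \frac{201431}{240182}$ ($P = \frac{201431}{\left(-11655 - 56636\right) - 171891} = \frac{201431}{-68291 - 171891} = \frac{201431}{-240182} = 201431 \left(- \frac{1}{240182}\right) = - \frac{201431}{240182} \approx -0.83866$)
$q{\left(557,-234 \right)} - P = 36 \left(1 + 557\right)^{2} - - \frac{201431}{240182} = 36 \cdot 558^{2} + \frac{201431}{240182} = 36 \cdot 311364 + \frac{201431}{240182} = 11209104 + \frac{201431}{240182} = \frac{2692225218359}{240182}$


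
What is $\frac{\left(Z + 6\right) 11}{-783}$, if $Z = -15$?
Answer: $\frac{11}{87} \approx 0.12644$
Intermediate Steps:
$\frac{\left(Z + 6\right) 11}{-783} = \frac{\left(-15 + 6\right) 11}{-783} = \left(-9\right) 11 \left(- \frac{1}{783}\right) = \left(-99\right) \left(- \frac{1}{783}\right) = \frac{11}{87}$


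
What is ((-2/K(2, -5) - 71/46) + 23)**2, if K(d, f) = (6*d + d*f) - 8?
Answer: 9042049/19044 ≈ 474.80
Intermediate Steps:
K(d, f) = -8 + 6*d + d*f
((-2/K(2, -5) - 71/46) + 23)**2 = ((-2/(-8 + 6*2 + 2*(-5)) - 71/46) + 23)**2 = ((-2/(-8 + 12 - 10) - 71*1/46) + 23)**2 = ((-2/(-6) - 71/46) + 23)**2 = ((-2*(-1/6) - 71/46) + 23)**2 = ((1/3 - 71/46) + 23)**2 = (-167/138 + 23)**2 = (3007/138)**2 = 9042049/19044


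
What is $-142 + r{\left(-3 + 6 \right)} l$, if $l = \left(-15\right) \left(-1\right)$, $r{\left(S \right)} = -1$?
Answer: $-157$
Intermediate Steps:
$l = 15$
$-142 + r{\left(-3 + 6 \right)} l = -142 - 15 = -157$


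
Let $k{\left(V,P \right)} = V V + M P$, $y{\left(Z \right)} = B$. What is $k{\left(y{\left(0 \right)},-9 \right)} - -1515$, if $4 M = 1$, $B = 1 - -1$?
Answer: $\frac{6067}{4} \approx 1516.8$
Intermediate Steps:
$B = 2$ ($B = 1 + 1 = 2$)
$y{\left(Z \right)} = 2$
$M = \frac{1}{4}$ ($M = \frac{1}{4} \cdot 1 = \frac{1}{4} \approx 0.25$)
$k{\left(V,P \right)} = V^{2} + \frac{P}{4}$ ($k{\left(V,P \right)} = V V + \frac{P}{4} = V^{2} + \frac{P}{4}$)
$k{\left(y{\left(0 \right)},-9 \right)} - -1515 = \left(2^{2} + \frac{1}{4} \left(-9\right)\right) - -1515 = \left(4 - \frac{9}{4}\right) + 1515 = \frac{7}{4} + 1515 = \frac{6067}{4}$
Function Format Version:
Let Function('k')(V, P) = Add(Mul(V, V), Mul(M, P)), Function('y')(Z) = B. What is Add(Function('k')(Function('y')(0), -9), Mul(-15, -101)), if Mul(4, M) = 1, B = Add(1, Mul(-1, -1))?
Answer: Rational(6067, 4) ≈ 1516.8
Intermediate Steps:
B = 2 (B = Add(1, 1) = 2)
Function('y')(Z) = 2
M = Rational(1, 4) (M = Mul(Rational(1, 4), 1) = Rational(1, 4) ≈ 0.25000)
Function('k')(V, P) = Add(Pow(V, 2), Mul(Rational(1, 4), P)) (Function('k')(V, P) = Add(Mul(V, V), Mul(Rational(1, 4), P)) = Add(Pow(V, 2), Mul(Rational(1, 4), P)))
Add(Function('k')(Function('y')(0), -9), Mul(-15, -101)) = Add(Add(Pow(2, 2), Mul(Rational(1, 4), -9)), Mul(-15, -101)) = Add(Add(4, Rational(-9, 4)), 1515) = Add(Rational(7, 4), 1515) = Rational(6067, 4)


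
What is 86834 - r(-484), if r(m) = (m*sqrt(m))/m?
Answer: 86834 - 22*I ≈ 86834.0 - 22.0*I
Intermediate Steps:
r(m) = sqrt(m) (r(m) = m**(3/2)/m = sqrt(m))
86834 - r(-484) = 86834 - sqrt(-484) = 86834 - 22*I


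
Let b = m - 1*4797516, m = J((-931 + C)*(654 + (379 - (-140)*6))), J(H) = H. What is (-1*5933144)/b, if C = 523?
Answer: 1483286/1390425 ≈ 1.0668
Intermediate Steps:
m = -764184 (m = (-931 + 523)*(654 + (379 - (-140)*6)) = -408*(654 + (379 - 1*(-840))) = -408*(654 + (379 + 840)) = -408*(654 + 1219) = -408*1873 = -764184)
b = -5561700 (b = -764184 - 1*4797516 = -764184 - 4797516 = -5561700)
(-1*5933144)/b = -1*5933144/(-5561700) = -5933144*(-1/5561700) = 1483286/1390425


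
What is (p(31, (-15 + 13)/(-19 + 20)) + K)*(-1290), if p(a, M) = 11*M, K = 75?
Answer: -68370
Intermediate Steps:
(p(31, (-15 + 13)/(-19 + 20)) + K)*(-1290) = (11*((-15 + 13)/(-19 + 20)) + 75)*(-1290) = (11*(-2/1) + 75)*(-1290) = (11*(-2*1) + 75)*(-1290) = (11*(-2) + 75)*(-1290) = (-22 + 75)*(-1290) = 53*(-1290) = -68370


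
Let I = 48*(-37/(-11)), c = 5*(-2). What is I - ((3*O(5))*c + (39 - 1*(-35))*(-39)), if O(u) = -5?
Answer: 31872/11 ≈ 2897.5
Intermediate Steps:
c = -10
I = 1776/11 (I = 48*(-37*(-1/11)) = 48*(37/11) = 1776/11 ≈ 161.45)
I - ((3*O(5))*c + (39 - 1*(-35))*(-39)) = 1776/11 - ((3*(-5))*(-10) + (39 - 1*(-35))*(-39)) = 1776/11 - (-15*(-10) + (39 + 35)*(-39)) = 1776/11 - (150 + 74*(-39)) = 1776/11 - (150 - 2886) = 1776/11 - 1*(-2736) = 1776/11 + 2736 = 31872/11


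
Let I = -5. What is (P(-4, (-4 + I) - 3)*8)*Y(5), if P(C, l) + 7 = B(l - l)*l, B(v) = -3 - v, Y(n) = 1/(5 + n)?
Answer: 116/5 ≈ 23.200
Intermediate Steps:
P(C, l) = -7 - 3*l (P(C, l) = -7 + (-3 - (l - l))*l = -7 + (-3 - 1*0)*l = -7 + (-3 + 0)*l = -7 - 3*l)
(P(-4, (-4 + I) - 3)*8)*Y(5) = ((-7 - 3*((-4 - 5) - 3))*8)/(5 + 5) = ((-7 - 3*(-9 - 3))*8)/10 = ((-7 - 3*(-12))*8)*(1/10) = ((-7 + 36)*8)*(1/10) = (29*8)*(1/10) = 232*(1/10) = 116/5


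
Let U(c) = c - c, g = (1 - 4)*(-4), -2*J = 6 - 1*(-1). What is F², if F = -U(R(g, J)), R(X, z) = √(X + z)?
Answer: 0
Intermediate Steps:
J = -7/2 (J = -(6 - 1*(-1))/2 = -(6 + 1)/2 = -½*7 = -7/2 ≈ -3.5000)
g = 12 (g = -3*(-4) = 12)
U(c) = 0
F = 0 (F = -1*0 = 0)
F² = 0² = 0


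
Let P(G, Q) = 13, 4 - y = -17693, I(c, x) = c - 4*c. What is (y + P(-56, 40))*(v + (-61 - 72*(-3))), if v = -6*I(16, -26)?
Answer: 7845530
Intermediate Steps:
I(c, x) = -3*c
y = 17697 (y = 4 - 1*(-17693) = 4 + 17693 = 17697)
v = 288 (v = -(-18)*16 = -6*(-48) = 288)
(y + P(-56, 40))*(v + (-61 - 72*(-3))) = (17697 + 13)*(288 + (-61 - 72*(-3))) = 17710*(288 + (-61 + 216)) = 17710*(288 + 155) = 17710*443 = 7845530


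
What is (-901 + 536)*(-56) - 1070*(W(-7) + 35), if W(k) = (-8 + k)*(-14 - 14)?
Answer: -466410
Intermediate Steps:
W(k) = 224 - 28*k (W(k) = (-8 + k)*(-28) = 224 - 28*k)
(-901 + 536)*(-56) - 1070*(W(-7) + 35) = (-901 + 536)*(-56) - 1070*((224 - 28*(-7)) + 35) = -365*(-56) - 1070*((224 + 196) + 35) = 20440 - 1070*(420 + 35) = 20440 - 1070*455 = 20440 - 486850 = -466410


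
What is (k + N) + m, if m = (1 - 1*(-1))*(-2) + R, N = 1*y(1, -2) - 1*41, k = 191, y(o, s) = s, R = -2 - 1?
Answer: 141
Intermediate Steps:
R = -3
N = -43 (N = 1*(-2) - 1*41 = -2 - 41 = -43)
m = -7 (m = (1 - 1*(-1))*(-2) - 3 = (1 + 1)*(-2) - 3 = 2*(-2) - 3 = -4 - 3 = -7)
(k + N) + m = (191 - 43) - 7 = 148 - 7 = 141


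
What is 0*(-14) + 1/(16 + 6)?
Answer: 1/22 ≈ 0.045455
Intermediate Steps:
0*(-14) + 1/(16 + 6) = 0 + 1/22 = 1/22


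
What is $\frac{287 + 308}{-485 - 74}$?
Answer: $- \frac{595}{559} \approx -1.0644$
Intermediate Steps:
$\frac{287 + 308}{-485 - 74} = \frac{595}{-559} = 595 \left(- \frac{1}{559}\right) = - \frac{595}{559}$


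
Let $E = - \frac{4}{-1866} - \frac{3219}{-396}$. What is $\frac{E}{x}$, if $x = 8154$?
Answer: $\frac{333791}{334738008} \approx 0.00099717$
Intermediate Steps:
$E = \frac{333791}{41052}$ ($E = \left(-4\right) \left(- \frac{1}{1866}\right) - - \frac{1073}{132} = \frac{2}{933} + \frac{1073}{132} = \frac{333791}{41052} \approx 8.1309$)
$\frac{E}{x} = \frac{333791}{41052 \cdot 8154} = \frac{333791}{41052} \cdot \frac{1}{8154} = \frac{333791}{334738008}$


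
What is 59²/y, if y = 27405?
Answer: 3481/27405 ≈ 0.12702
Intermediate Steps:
59²/y = 59²/27405 = 3481*(1/27405) = 3481/27405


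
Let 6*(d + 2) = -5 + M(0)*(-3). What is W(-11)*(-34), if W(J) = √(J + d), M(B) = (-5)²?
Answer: -34*I*√237/3 ≈ -174.47*I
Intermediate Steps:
M(B) = 25
d = -46/3 (d = -2 + (-5 + 25*(-3))/6 = -2 + (-5 - 75)/6 = -2 + (⅙)*(-80) = -2 - 40/3 = -46/3 ≈ -15.333)
W(J) = √(-46/3 + J) (W(J) = √(J - 46/3) = √(-46/3 + J))
W(-11)*(-34) = (√(-138 + 9*(-11))/3)*(-34) = (√(-138 - 99)/3)*(-34) = (√(-237)/3)*(-34) = ((I*√237)/3)*(-34) = (I*√237/3)*(-34) = -34*I*√237/3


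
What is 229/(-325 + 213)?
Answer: -229/112 ≈ -2.0446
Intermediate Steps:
229/(-325 + 213) = 229/(-112) = 229*(-1/112) = -229/112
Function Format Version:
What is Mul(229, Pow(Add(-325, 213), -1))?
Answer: Rational(-229, 112) ≈ -2.0446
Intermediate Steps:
Mul(229, Pow(Add(-325, 213), -1)) = Mul(229, Pow(-112, -1)) = Mul(229, Rational(-1, 112)) = Rational(-229, 112)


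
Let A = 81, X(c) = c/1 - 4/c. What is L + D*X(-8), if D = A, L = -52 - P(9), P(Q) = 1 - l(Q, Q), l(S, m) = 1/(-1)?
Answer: -1323/2 ≈ -661.50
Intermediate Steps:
l(S, m) = -1
P(Q) = 2 (P(Q) = 1 - 1*(-1) = 1 + 1 = 2)
X(c) = c - 4/c (X(c) = c*1 - 4/c = c - 4/c)
L = -54 (L = -52 - 1*2 = -52 - 2 = -54)
D = 81
L + D*X(-8) = -54 + 81*(-8 - 4/(-8)) = -54 + 81*(-8 - 4*(-⅛)) = -54 + 81*(-8 + ½) = -54 + 81*(-15/2) = -54 - 1215/2 = -1323/2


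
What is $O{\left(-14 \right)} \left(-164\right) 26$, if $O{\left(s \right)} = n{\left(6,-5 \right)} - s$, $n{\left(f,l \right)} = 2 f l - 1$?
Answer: $200408$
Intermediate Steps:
$n{\left(f,l \right)} = -1 + 2 f l$ ($n{\left(f,l \right)} = 2 f l - 1 = -1 + 2 f l$)
$O{\left(s \right)} = -61 - s$ ($O{\left(s \right)} = \left(-1 + 2 \cdot 6 \left(-5\right)\right) - s = \left(-1 - 60\right) - s = -61 - s$)
$O{\left(-14 \right)} \left(-164\right) 26 = \left(-61 - -14\right) \left(-164\right) 26 = \left(-61 + 14\right) \left(-164\right) 26 = \left(-47\right) \left(-164\right) 26 = 7708 \cdot 26 = 200408$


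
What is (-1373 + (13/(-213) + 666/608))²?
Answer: 7892104782075361/4192821504 ≈ 1.8823e+6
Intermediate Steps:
(-1373 + (13/(-213) + 666/608))² = (-1373 + (13*(-1/213) + 666*(1/608)))² = (-1373 + (-13/213 + 333/304))² = (-1373 + 66977/64752)² = (-88837519/64752)² = 7892104782075361/4192821504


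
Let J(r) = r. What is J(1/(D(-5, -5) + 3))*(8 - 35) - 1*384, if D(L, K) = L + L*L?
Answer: -8859/23 ≈ -385.17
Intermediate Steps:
D(L, K) = L + L**2
J(1/(D(-5, -5) + 3))*(8 - 35) - 1*384 = (8 - 35)/(-5*(1 - 5) + 3) - 1*384 = -27/(-5*(-4) + 3) - 384 = -27/(20 + 3) - 384 = -27/23 - 384 = -8859/23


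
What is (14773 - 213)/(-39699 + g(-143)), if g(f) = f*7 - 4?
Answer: -455/1272 ≈ -0.35770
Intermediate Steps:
g(f) = -4 + 7*f (g(f) = 7*f - 4 = -4 + 7*f)
(14773 - 213)/(-39699 + g(-143)) = (14773 - 213)/(-39699 + (-4 + 7*(-143))) = 14560/(-39699 + (-4 - 1001)) = 14560/(-39699 - 1005) = 14560/(-40704) = 14560*(-1/40704) = -455/1272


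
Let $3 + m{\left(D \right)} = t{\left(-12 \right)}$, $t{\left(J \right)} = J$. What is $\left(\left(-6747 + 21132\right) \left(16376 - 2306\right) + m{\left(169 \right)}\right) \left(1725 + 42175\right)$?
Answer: $8885225446500$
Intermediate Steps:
$m{\left(D \right)} = -15$ ($m{\left(D \right)} = -3 - 12 = -15$)
$\left(\left(-6747 + 21132\right) \left(16376 - 2306\right) + m{\left(169 \right)}\right) \left(1725 + 42175\right) = \left(\left(-6747 + 21132\right) \left(16376 - 2306\right) - 15\right) \left(1725 + 42175\right) = \left(14385 \cdot 14070 - 15\right) 43900 = \left(202396950 - 15\right) 43900 = 202396935 \cdot 43900 = 8885225446500$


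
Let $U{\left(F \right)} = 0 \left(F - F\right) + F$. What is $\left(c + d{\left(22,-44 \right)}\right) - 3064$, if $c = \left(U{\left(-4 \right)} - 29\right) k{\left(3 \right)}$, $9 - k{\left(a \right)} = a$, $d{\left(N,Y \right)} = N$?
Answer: $-3240$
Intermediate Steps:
$k{\left(a \right)} = 9 - a$
$U{\left(F \right)} = F$ ($U{\left(F \right)} = 0 \cdot 0 + F = 0 + F = F$)
$c = -198$ ($c = \left(-4 - 29\right) \left(9 - 3\right) = - 33 \left(9 - 3\right) = \left(-33\right) 6 = -198$)
$\left(c + d{\left(22,-44 \right)}\right) - 3064 = \left(-198 + 22\right) - 3064 = -176 - 3064 = -3240$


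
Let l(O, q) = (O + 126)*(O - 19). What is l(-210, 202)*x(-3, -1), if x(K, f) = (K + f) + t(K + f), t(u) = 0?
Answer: -76944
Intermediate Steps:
x(K, f) = K + f (x(K, f) = (K + f) + 0 = K + f)
l(O, q) = (-19 + O)*(126 + O) (l(O, q) = (126 + O)*(-19 + O) = (-19 + O)*(126 + O))
l(-210, 202)*x(-3, -1) = (-2394 + (-210)**2 + 107*(-210))*(-3 - 1) = (-2394 + 44100 - 22470)*(-4) = 19236*(-4) = -76944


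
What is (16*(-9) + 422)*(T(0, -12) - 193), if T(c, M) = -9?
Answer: -56156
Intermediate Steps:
(16*(-9) + 422)*(T(0, -12) - 193) = (16*(-9) + 422)*(-9 - 193) = (-144 + 422)*(-202) = 278*(-202) = -56156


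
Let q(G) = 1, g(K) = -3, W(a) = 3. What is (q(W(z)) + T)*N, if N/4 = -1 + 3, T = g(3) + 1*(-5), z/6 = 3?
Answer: -56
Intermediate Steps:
z = 18 (z = 6*3 = 18)
T = -8 (T = -3 + 1*(-5) = -3 - 5 = -8)
N = 8 (N = 4*(-1 + 3) = 4*2 = 8)
(q(W(z)) + T)*N = (1 - 8)*8 = -7*8 = -56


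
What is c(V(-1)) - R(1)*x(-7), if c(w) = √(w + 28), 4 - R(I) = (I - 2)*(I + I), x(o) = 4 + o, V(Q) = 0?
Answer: 18 + 2*√7 ≈ 23.292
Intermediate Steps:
R(I) = 4 - 2*I*(-2 + I) (R(I) = 4 - (I - 2)*(I + I) = 4 - (-2 + I)*2*I = 4 - 2*I*(-2 + I))
c(w) = √(28 + w)
c(V(-1)) - R(1)*x(-7) = √(28 + 0) - (4 - 2*1² + 4*1)*(4 - 7) = √28 - (4 - 2*1 + 4)*(-3) = 2*√7 - (4 - 2 + 4)*(-3) = 2*√7 - 6*(-3) = 2*√7 - 1*(-18) = 2*√7 + 18 = 18 + 2*√7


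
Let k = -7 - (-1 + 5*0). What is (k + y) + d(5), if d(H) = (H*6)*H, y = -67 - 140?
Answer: -63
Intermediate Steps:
y = -207
k = -6 (k = -7 - (-1 + 0) = -7 - 1*(-1) = -7 + 1 = -6)
d(H) = 6*H² (d(H) = (6*H)*H = 6*H²)
(k + y) + d(5) = (-6 - 207) + 6*5² = -213 + 6*25 = -213 + 150 = -63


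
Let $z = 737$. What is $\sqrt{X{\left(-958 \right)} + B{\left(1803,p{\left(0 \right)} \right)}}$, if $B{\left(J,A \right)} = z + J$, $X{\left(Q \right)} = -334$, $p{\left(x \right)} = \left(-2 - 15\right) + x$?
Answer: $\sqrt{2206} \approx 46.968$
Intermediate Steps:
$p{\left(x \right)} = -17 + x$
$B{\left(J,A \right)} = 737 + J$
$\sqrt{X{\left(-958 \right)} + B{\left(1803,p{\left(0 \right)} \right)}} = \sqrt{-334 + \left(737 + 1803\right)} = \sqrt{-334 + 2540} = \sqrt{2206}$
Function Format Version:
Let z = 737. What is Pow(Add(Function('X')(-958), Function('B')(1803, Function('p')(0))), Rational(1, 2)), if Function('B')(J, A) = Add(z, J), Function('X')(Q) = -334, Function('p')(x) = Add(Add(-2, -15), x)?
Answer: Pow(2206, Rational(1, 2)) ≈ 46.968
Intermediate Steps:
Function('p')(x) = Add(-17, x)
Function('B')(J, A) = Add(737, J)
Pow(Add(Function('X')(-958), Function('B')(1803, Function('p')(0))), Rational(1, 2)) = Pow(Add(-334, Add(737, 1803)), Rational(1, 2)) = Pow(Add(-334, 2540), Rational(1, 2)) = Pow(2206, Rational(1, 2))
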